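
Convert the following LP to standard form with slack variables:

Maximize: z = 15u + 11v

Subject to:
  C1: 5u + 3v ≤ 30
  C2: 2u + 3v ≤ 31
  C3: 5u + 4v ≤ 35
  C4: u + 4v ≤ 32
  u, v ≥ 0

max z = 15u + 11v

s.t.
  5u + 3v + s1 = 30
  2u + 3v + s2 = 31
  5u + 4v + s3 = 35
  u + 4v + s4 = 32
  u, v, s1, s2, s3, s4 ≥ 0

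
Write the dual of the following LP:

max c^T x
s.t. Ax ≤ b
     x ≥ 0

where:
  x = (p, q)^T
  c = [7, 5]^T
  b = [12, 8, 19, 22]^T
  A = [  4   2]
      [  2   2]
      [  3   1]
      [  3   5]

Primal max cᵀx s.t. Ax ≤ b, x ≥ 0  →  Dual min bᵀy s.t. Aᵀy ≥ c, y ≥ 0.

Minimize: z = 12y1 + 8y2 + 19y3 + 22y4

Subject to:
  4y1 + 2y2 + 3y3 + 3y4 ≥ 7
  2y1 + 2y2 + y3 + 5y4 ≥ 5
  y1, y2, y3, y4 ≥ 0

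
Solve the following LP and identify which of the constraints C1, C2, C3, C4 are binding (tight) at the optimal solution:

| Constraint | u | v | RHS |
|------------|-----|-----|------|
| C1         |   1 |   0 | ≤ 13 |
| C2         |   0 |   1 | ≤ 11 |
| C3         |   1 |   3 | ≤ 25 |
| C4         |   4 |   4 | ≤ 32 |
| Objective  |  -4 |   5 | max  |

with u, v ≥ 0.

At u = 0, v = 8, compute slack b - a·x for each constraint:
  C1: 13 − 0 = 13  (slack)
  C2: 11 − 8 = 3  (slack)
  C3: 25 − 24 = 1  (slack)
  C4: 32 − 32 = 0  (binding)

Optimal: u = 0, v = 8
Binding: C4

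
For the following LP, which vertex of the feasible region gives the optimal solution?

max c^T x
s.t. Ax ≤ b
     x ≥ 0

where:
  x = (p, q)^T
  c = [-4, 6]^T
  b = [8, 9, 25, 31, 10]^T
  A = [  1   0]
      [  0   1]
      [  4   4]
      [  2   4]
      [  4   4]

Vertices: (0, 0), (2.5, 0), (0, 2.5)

Evaluate the objective at each vertex of the feasible region:
  z(0, 0) = 0
  z(2.5, 0) = -10
  z(0, 2.5) = 15  ←
The maximum is at p = 0, q = 2.5.

(0, 2.5)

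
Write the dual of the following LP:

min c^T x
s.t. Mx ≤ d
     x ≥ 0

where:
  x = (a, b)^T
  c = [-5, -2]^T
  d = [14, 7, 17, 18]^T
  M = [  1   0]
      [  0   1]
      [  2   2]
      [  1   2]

Primal min cᵀx s.t. Ax ≤ b, x ≥ 0  →  Dual max −bᵀy s.t. Aᵀy ≥ −c, y ≥ 0.

Maximize: z = -14y1 - 7y2 - 17y3 - 18y4

Subject to:
  y1 + 2y3 + y4 ≥ 5
  y2 + 2y3 + 2y4 ≥ 2
  y1, y2, y3, y4 ≥ 0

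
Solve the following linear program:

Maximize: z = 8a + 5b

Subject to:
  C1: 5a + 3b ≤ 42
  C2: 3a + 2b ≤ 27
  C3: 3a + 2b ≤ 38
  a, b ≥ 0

Evaluate the objective at each vertex of the feasible region:
  z(0, 0) = 0
  z(8.4, 0) = 67.2
  z(3, 9) = 69  ←
  z(0, 13.5) = 67.5
The maximum is at a = 3, b = 9.

a = 3, b = 9, z = 69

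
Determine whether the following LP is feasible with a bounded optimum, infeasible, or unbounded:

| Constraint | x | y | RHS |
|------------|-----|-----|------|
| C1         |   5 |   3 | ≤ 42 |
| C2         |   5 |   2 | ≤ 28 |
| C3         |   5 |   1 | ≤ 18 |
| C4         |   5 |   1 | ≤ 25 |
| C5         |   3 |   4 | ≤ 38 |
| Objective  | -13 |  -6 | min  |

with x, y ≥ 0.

Feasible with a bounded optimal solution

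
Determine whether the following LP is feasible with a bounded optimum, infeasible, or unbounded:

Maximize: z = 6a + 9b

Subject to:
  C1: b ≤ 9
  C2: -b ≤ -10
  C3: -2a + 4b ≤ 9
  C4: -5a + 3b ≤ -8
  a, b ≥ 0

Infeasible (no feasible solution exists)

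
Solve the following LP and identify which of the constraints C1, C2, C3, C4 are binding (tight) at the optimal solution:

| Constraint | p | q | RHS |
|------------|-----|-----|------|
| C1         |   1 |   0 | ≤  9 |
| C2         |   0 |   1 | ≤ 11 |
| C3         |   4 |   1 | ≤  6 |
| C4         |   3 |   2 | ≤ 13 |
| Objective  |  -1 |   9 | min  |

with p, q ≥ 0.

At p = 1.5, q = 0, compute slack b - a·x for each constraint:
  C1: 9 − 1.5 = 7.5  (slack)
  C2: 11 − 0 = 11  (slack)
  C3: 6 − 6 = 0  (binding)
  C4: 13 − 4.5 = 8.5  (slack)

Optimal: p = 1.5, q = 0
Binding: C3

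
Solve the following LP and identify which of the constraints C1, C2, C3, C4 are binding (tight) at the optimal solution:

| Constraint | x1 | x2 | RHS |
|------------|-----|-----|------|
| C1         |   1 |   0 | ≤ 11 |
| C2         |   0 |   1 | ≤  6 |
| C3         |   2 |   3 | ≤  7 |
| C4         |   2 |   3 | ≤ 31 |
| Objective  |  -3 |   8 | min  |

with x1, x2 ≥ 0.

At x1 = 3.5, x2 = 0, compute slack b - a·x for each constraint:
  C1: 11 − 3.5 = 7.5  (slack)
  C2: 6 − 0 = 6  (slack)
  C3: 7 − 7 = 0  (binding)
  C4: 31 − 7 = 24  (slack)

Optimal: x1 = 3.5, x2 = 0
Binding: C3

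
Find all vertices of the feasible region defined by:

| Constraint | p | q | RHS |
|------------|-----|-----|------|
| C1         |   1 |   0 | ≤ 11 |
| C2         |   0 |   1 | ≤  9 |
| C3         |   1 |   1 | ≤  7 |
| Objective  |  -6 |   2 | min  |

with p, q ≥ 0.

(0, 0), (7, 0), (0, 7)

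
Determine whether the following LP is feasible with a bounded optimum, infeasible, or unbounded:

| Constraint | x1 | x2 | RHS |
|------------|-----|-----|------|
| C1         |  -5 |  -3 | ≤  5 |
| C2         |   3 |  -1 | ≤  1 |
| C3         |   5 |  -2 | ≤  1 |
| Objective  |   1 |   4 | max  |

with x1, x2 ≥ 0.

Unbounded (objective can increase without bound)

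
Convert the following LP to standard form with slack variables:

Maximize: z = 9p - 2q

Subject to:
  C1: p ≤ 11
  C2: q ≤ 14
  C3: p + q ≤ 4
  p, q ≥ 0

max z = 9p - 2q

s.t.
  p + s1 = 11
  q + s2 = 14
  p + q + s3 = 4
  p, q, s1, s2, s3 ≥ 0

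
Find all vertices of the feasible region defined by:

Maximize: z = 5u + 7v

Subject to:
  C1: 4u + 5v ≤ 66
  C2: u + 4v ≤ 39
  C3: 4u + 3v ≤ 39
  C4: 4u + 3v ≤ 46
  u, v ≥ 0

(0, 0), (9.75, 0), (3, 9), (0, 9.75)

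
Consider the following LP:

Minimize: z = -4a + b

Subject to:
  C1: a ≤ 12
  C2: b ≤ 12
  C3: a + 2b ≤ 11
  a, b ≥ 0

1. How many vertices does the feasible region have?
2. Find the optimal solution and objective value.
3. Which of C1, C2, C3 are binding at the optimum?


1. 3
2. a = 11, b = 0, z = -44
3. C3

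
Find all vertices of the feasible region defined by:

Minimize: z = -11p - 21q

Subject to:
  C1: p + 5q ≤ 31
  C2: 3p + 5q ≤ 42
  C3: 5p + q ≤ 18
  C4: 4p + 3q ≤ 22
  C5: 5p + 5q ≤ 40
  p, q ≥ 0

(0, 0), (3.6, 0), (2.909, 3.455), (1, 6), (0, 6.2)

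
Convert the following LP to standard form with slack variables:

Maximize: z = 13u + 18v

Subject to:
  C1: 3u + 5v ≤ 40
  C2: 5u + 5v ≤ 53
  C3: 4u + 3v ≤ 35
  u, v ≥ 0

max z = 13u + 18v

s.t.
  3u + 5v + s1 = 40
  5u + 5v + s2 = 53
  4u + 3v + s3 = 35
  u, v, s1, s2, s3 ≥ 0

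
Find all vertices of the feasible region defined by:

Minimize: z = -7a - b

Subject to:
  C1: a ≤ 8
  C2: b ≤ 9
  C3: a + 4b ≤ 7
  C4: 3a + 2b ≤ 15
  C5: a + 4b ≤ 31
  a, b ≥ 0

(0, 0), (5, 0), (4.6, 0.6), (0, 1.75)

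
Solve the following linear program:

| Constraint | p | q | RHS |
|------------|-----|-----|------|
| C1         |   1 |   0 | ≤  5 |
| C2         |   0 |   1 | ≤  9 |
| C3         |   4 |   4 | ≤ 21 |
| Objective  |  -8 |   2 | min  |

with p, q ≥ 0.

Evaluate the objective at each vertex of the feasible region:
  z(0, 0) = 0
  z(5, 0) = -40  ←
  z(5, 0.25) = -39.5
  z(0, 5.25) = 10.5
The minimum is at p = 5, q = 0.

p = 5, q = 0, z = -40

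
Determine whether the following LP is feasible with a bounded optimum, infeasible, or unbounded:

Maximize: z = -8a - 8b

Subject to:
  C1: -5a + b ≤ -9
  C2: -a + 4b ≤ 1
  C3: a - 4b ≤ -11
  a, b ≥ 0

Infeasible (no feasible solution exists)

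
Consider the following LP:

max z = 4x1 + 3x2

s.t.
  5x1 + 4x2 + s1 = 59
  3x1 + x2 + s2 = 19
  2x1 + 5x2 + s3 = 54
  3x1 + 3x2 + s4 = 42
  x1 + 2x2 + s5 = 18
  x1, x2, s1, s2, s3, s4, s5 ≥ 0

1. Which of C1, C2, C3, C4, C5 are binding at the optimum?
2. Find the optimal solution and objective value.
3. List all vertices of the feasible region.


1. C2, C5
2. x1 = 4, x2 = 7, z = 37
3. (0, 0), (6.333, 0), (4, 7), (0, 9)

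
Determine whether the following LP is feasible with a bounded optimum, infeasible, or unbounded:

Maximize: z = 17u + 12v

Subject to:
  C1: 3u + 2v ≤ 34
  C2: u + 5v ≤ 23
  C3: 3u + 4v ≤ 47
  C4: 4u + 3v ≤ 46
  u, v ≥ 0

Feasible with a bounded optimal solution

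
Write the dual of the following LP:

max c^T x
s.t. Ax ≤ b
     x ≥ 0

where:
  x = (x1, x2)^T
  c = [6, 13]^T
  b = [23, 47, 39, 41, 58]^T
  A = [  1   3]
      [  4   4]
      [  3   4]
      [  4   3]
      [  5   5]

Primal max cᵀx s.t. Ax ≤ b, x ≥ 0  →  Dual min bᵀy s.t. Aᵀy ≥ c, y ≥ 0.

Minimize: z = 23y1 + 47y2 + 39y3 + 41y4 + 58y5

Subject to:
  y1 + 4y2 + 3y3 + 4y4 + 5y5 ≥ 6
  3y1 + 4y2 + 4y3 + 3y4 + 5y5 ≥ 13
  y1, y2, y3, y4, y5 ≥ 0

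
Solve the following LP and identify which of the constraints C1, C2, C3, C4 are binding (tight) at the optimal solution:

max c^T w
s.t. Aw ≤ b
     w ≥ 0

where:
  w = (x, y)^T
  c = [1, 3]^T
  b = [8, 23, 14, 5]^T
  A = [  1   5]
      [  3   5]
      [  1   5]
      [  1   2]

At x = 3, y = 1, compute slack b - a·x for each constraint:
  C1: 8 − 8 = 0  (binding)
  C2: 23 − 14 = 9  (slack)
  C3: 14 − 8 = 6  (slack)
  C4: 5 − 5 = 0  (binding)

Optimal: x = 3, y = 1
Binding: C1, C4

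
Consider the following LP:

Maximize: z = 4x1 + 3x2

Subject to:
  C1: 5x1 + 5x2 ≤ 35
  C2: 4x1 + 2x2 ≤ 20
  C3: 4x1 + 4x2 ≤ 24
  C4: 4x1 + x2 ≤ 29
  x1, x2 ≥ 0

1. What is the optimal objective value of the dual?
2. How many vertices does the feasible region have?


1. 22
2. 4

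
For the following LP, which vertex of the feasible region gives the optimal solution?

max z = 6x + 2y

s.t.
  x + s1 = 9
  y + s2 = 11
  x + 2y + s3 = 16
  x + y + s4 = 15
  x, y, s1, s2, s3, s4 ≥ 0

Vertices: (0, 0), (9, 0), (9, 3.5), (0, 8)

Evaluate the objective at each vertex of the feasible region:
  z(0, 0) = 0
  z(9, 0) = 54
  z(9, 3.5) = 61  ←
  z(0, 8) = 16
The maximum is at x = 9, y = 3.5.

(9, 3.5)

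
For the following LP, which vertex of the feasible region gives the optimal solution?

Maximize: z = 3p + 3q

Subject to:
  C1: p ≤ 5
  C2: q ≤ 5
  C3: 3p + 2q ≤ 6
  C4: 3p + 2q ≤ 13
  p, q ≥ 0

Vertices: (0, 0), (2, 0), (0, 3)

Evaluate the objective at each vertex of the feasible region:
  z(0, 0) = 0
  z(2, 0) = 6
  z(0, 3) = 9  ←
The maximum is at p = 0, q = 3.

(0, 3)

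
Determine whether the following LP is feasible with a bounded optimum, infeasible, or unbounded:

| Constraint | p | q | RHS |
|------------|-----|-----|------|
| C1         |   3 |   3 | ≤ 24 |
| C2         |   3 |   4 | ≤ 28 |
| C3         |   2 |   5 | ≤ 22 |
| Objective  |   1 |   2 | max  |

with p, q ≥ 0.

Feasible with a bounded optimal solution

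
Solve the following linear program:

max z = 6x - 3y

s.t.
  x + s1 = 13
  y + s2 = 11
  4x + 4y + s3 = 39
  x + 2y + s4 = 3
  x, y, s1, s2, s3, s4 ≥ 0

Evaluate the objective at each vertex of the feasible region:
  z(0, 0) = 0
  z(3, 0) = 18  ←
  z(0, 1.5) = -4.5
The maximum is at x = 3, y = 0.

x = 3, y = 0, z = 18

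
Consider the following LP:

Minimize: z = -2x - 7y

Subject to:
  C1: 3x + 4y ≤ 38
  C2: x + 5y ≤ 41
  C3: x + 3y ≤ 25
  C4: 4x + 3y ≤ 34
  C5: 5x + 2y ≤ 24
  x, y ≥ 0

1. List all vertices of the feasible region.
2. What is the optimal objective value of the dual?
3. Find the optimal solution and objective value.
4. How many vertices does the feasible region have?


1. (0, 0), (4.8, 0), (1.692, 7.769), (1, 8), (0, 8.2)
2. -58
3. x = 1, y = 8, z = -58
4. 5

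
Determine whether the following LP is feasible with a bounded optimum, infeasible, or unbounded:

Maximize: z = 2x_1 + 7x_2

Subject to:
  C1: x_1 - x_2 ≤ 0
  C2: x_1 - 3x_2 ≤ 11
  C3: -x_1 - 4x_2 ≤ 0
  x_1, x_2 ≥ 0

Unbounded (objective can increase without bound)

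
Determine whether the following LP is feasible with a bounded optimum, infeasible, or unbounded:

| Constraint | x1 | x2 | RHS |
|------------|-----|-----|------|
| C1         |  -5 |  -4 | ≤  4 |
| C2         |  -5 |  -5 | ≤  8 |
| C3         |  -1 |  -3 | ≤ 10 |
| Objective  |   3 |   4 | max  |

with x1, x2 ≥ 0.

Unbounded (objective can increase without bound)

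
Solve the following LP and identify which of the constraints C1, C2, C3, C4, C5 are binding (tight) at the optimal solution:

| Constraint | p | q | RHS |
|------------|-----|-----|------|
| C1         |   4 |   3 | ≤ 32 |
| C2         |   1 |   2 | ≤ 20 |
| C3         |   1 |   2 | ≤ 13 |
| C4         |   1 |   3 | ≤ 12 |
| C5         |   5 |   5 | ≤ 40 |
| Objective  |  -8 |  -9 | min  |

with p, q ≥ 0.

At p = 6, q = 2, compute slack b - a·x for each constraint:
  C1: 32 − 30 = 2  (slack)
  C2: 20 − 10 = 10  (slack)
  C3: 13 − 10 = 3  (slack)
  C4: 12 − 12 = 0  (binding)
  C5: 40 − 40 = 0  (binding)

Optimal: p = 6, q = 2
Binding: C4, C5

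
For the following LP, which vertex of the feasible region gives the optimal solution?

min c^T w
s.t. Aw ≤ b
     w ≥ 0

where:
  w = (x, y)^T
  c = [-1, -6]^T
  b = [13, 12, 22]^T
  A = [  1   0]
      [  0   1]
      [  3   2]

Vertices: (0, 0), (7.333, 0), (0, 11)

Evaluate the objective at each vertex of the feasible region:
  z(0, 0) = 0
  z(7.333, 0) = -7.333
  z(0, 11) = -66  ←
The minimum is at x = 0, y = 11.

(0, 11)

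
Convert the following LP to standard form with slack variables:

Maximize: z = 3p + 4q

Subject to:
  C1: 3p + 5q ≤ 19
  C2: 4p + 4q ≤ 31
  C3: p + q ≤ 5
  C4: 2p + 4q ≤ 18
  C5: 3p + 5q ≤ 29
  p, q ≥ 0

max z = 3p + 4q

s.t.
  3p + 5q + s1 = 19
  4p + 4q + s2 = 31
  p + q + s3 = 5
  2p + 4q + s4 = 18
  3p + 5q + s5 = 29
  p, q, s1, s2, s3, s4, s5 ≥ 0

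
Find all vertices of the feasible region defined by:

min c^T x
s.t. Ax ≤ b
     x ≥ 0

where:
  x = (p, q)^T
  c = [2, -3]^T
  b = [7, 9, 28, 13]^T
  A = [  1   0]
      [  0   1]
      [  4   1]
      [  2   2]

(0, 0), (6.5, 0), (0, 6.5)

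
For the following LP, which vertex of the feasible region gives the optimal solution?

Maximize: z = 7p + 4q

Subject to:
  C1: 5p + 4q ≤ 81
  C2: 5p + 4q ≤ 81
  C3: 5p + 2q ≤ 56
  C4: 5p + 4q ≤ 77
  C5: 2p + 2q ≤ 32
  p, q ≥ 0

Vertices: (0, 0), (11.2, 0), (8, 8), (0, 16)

Evaluate the objective at each vertex of the feasible region:
  z(0, 0) = 0
  z(11.2, 0) = 78.4
  z(8, 8) = 88  ←
  z(0, 16) = 64
The maximum is at p = 8, q = 8.

(8, 8)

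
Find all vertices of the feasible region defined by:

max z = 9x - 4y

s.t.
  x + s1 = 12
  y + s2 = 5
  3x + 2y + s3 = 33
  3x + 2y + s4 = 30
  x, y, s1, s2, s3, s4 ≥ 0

(0, 0), (10, 0), (6.667, 5), (0, 5)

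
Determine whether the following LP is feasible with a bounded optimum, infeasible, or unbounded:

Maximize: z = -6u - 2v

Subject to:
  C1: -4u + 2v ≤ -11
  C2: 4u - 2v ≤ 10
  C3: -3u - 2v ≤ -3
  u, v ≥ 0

Infeasible (no feasible solution exists)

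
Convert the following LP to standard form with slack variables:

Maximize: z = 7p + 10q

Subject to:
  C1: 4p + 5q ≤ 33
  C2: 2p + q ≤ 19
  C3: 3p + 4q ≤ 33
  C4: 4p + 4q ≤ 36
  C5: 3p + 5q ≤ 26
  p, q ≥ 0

max z = 7p + 10q

s.t.
  4p + 5q + s1 = 33
  2p + q + s2 = 19
  3p + 4q + s3 = 33
  4p + 4q + s4 = 36
  3p + 5q + s5 = 26
  p, q, s1, s2, s3, s4, s5 ≥ 0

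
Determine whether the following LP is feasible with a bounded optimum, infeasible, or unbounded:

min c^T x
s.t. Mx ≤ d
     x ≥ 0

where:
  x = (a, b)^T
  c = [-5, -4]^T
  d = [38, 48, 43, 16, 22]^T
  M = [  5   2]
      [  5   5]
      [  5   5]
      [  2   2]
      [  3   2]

Feasible with a bounded optimal solution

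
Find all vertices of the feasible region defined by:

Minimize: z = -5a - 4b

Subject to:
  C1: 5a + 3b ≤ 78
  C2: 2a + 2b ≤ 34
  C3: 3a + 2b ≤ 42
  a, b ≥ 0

(0, 0), (14, 0), (8, 9), (0, 17)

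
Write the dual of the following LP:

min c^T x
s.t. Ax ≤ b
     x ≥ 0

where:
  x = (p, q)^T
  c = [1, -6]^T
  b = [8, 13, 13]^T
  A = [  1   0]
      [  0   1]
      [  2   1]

Primal min cᵀx s.t. Ax ≤ b, x ≥ 0  →  Dual max −bᵀy s.t. Aᵀy ≥ −c, y ≥ 0.

Maximize: z = -8y1 - 13y2 - 13y3

Subject to:
  y1 + 2y3 ≥ -1
  y2 + y3 ≥ 6
  y1, y2, y3 ≥ 0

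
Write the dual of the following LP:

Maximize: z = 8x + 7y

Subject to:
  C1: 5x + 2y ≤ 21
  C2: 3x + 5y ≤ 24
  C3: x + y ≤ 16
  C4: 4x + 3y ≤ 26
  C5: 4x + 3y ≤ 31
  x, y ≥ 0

Primal max cᵀx s.t. Ax ≤ b, x ≥ 0  →  Dual min bᵀy s.t. Aᵀy ≥ c, y ≥ 0.

Minimize: z = 21y1 + 24y2 + 16y3 + 26y4 + 31y5

Subject to:
  5y1 + 3y2 + y3 + 4y4 + 4y5 ≥ 8
  2y1 + 5y2 + y3 + 3y4 + 3y5 ≥ 7
  y1, y2, y3, y4, y5 ≥ 0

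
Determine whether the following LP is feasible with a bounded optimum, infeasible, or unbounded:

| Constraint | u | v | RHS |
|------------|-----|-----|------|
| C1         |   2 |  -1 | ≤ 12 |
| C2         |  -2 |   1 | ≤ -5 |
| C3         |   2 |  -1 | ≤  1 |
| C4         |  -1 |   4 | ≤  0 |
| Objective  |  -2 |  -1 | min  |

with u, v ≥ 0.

Infeasible (no feasible solution exists)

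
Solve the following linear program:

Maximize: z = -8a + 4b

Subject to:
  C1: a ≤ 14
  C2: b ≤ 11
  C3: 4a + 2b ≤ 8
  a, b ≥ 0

Evaluate the objective at each vertex of the feasible region:
  z(0, 0) = 0
  z(2, 0) = -16
  z(0, 4) = 16  ←
The maximum is at a = 0, b = 4.

a = 0, b = 4, z = 16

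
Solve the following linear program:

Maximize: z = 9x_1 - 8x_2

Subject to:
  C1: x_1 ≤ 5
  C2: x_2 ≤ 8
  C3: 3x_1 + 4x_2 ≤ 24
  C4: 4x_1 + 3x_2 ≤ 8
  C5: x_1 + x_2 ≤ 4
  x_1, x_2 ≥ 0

Evaluate the objective at each vertex of the feasible region:
  z(0, 0) = 0
  z(2, 0) = 18  ←
  z(0, 2.667) = -21.33
The maximum is at x_1 = 2, x_2 = 0.

x_1 = 2, x_2 = 0, z = 18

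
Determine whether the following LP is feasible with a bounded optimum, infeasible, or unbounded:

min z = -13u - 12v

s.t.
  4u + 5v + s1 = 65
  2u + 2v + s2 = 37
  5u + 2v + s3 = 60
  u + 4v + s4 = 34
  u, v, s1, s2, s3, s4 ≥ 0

Feasible with a bounded optimal solution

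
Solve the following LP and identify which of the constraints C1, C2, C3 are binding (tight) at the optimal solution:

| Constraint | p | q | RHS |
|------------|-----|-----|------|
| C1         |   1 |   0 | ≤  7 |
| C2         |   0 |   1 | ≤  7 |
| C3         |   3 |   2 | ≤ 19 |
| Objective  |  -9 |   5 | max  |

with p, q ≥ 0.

At p = 0, q = 7, compute slack b - a·x for each constraint:
  C1: 7 − 0 = 7  (slack)
  C2: 7 − 7 = 0  (binding)
  C3: 19 − 14 = 5  (slack)

Optimal: p = 0, q = 7
Binding: C2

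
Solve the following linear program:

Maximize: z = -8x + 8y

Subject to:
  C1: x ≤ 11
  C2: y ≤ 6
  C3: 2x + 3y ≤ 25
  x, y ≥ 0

Evaluate the objective at each vertex of the feasible region:
  z(0, 0) = 0
  z(11, 0) = -88
  z(11, 1) = -80
  z(3.5, 6) = 20
  z(0, 6) = 48  ←
The maximum is at x = 0, y = 6.

x = 0, y = 6, z = 48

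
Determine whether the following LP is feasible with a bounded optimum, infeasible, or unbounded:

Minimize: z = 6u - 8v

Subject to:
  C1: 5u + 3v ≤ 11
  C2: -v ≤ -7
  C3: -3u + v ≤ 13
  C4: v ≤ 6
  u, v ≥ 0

Infeasible (no feasible solution exists)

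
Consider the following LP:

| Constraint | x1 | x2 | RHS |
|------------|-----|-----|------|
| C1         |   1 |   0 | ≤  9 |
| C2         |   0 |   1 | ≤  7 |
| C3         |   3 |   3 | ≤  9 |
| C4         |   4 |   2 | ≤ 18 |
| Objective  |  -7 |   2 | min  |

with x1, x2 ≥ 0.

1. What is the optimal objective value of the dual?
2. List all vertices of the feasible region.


1. -21
2. (0, 0), (3, 0), (0, 3)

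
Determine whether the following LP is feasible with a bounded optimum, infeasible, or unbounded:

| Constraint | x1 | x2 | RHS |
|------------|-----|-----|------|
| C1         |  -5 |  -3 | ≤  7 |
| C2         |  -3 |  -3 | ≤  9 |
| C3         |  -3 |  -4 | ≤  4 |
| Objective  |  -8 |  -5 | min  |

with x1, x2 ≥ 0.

Unbounded (objective can decrease without bound)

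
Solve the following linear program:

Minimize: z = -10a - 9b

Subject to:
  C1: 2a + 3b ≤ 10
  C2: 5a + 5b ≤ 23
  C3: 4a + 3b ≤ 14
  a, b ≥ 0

Evaluate the objective at each vertex of the feasible region:
  z(0, 0) = 0
  z(3.5, 0) = -35
  z(2, 2) = -38  ←
  z(0, 3.333) = -30
The minimum is at a = 2, b = 2.

a = 2, b = 2, z = -38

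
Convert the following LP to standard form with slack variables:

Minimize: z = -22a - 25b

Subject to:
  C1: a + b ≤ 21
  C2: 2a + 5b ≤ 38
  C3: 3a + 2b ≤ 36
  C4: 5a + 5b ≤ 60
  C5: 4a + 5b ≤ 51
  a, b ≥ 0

min z = -22a - 25b

s.t.
  a + b + s1 = 21
  2a + 5b + s2 = 38
  3a + 2b + s3 = 36
  5a + 5b + s4 = 60
  4a + 5b + s5 = 51
  a, b, s1, s2, s3, s4, s5 ≥ 0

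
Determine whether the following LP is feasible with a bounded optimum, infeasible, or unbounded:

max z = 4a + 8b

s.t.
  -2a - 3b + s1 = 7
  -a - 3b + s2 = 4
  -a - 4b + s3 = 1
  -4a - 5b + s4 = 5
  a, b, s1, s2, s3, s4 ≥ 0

Unbounded (objective can increase without bound)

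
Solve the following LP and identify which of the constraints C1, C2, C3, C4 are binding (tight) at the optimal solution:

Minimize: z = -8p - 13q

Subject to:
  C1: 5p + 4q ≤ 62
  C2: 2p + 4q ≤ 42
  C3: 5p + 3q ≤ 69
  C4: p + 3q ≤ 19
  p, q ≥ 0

At p = 10, q = 3, compute slack b - a·x for each constraint:
  C1: 62 − 62 = 0  (binding)
  C2: 42 − 32 = 10  (slack)
  C3: 69 − 59 = 10  (slack)
  C4: 19 − 19 = 0  (binding)

Optimal: p = 10, q = 3
Binding: C1, C4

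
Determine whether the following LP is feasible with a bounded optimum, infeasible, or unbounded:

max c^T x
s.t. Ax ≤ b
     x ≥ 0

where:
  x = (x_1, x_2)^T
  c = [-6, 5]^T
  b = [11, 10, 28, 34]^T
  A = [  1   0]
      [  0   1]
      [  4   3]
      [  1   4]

Feasible with a bounded optimal solution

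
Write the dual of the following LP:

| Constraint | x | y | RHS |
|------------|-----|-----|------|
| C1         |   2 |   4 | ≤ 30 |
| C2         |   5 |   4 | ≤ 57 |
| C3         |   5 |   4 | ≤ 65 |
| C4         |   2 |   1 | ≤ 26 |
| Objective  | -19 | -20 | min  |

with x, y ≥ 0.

Primal min cᵀx s.t. Ax ≤ b, x ≥ 0  →  Dual max −bᵀy s.t. Aᵀy ≥ −c, y ≥ 0.

Maximize: z = -30y1 - 57y2 - 65y3 - 26y4

Subject to:
  2y1 + 5y2 + 5y3 + 2y4 ≥ 19
  4y1 + 4y2 + 4y3 + y4 ≥ 20
  y1, y2, y3, y4 ≥ 0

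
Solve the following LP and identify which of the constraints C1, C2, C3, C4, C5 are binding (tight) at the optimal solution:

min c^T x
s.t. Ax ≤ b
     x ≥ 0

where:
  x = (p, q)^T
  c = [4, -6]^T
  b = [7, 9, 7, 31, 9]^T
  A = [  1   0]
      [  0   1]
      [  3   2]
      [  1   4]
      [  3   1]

At p = 0, q = 3.5, compute slack b - a·x for each constraint:
  C1: 7 − 0 = 7  (slack)
  C2: 9 − 3.5 = 5.5  (slack)
  C3: 7 − 7 = 0  (binding)
  C4: 31 − 14 = 17  (slack)
  C5: 9 − 3.5 = 5.5  (slack)

Optimal: p = 0, q = 3.5
Binding: C3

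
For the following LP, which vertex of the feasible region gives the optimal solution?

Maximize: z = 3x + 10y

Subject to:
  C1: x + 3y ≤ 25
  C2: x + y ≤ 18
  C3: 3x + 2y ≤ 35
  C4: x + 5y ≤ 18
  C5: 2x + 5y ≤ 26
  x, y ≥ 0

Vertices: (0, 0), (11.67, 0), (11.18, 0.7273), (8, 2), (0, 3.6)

Evaluate the objective at each vertex of the feasible region:
  z(0, 0) = 0
  z(11.67, 0) = 35
  z(11.18, 0.7273) = 40.82
  z(8, 2) = 44  ←
  z(0, 3.6) = 36
The maximum is at x = 8, y = 2.

(8, 2)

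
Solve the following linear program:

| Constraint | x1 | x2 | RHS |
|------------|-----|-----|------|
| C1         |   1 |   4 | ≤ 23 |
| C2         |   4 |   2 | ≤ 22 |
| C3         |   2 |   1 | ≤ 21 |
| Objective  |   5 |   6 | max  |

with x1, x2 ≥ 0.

Evaluate the objective at each vertex of the feasible region:
  z(0, 0) = 0
  z(5.5, 0) = 27.5
  z(3, 5) = 45  ←
  z(0, 5.75) = 34.5
The maximum is at x1 = 3, x2 = 5.

x1 = 3, x2 = 5, z = 45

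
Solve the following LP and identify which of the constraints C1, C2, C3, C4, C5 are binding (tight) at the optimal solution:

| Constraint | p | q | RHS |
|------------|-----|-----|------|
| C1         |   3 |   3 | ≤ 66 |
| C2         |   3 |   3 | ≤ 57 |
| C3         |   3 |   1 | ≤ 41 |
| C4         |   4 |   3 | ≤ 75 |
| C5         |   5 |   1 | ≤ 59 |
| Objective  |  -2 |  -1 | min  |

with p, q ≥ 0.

At p = 10, q = 9, compute slack b - a·x for each constraint:
  C1: 66 − 57 = 9  (slack)
  C2: 57 − 57 = 0  (binding)
  C3: 41 − 39 = 2  (slack)
  C4: 75 − 67 = 8  (slack)
  C5: 59 − 59 = 0  (binding)

Optimal: p = 10, q = 9
Binding: C2, C5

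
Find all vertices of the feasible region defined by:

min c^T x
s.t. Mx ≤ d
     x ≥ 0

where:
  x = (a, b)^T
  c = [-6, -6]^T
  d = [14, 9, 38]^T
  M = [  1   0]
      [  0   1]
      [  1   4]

(0, 0), (14, 0), (14, 6), (2, 9), (0, 9)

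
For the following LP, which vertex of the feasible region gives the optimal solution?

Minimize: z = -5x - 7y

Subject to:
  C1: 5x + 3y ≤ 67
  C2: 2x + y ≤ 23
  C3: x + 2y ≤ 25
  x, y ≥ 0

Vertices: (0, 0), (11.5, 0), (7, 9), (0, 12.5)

Evaluate the objective at each vertex of the feasible region:
  z(0, 0) = 0
  z(11.5, 0) = -57.5
  z(7, 9) = -98  ←
  z(0, 12.5) = -87.5
The minimum is at x = 7, y = 9.

(7, 9)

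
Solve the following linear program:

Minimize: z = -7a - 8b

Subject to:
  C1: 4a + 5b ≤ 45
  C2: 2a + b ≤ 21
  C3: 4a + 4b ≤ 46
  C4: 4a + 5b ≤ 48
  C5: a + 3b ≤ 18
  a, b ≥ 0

Evaluate the objective at each vertex of the feasible region:
  z(0, 0) = 0
  z(10.5, 0) = -73.5
  z(10, 1) = -78  ←
  z(6.429, 3.857) = -75.86
  z(0, 6) = -48
The minimum is at a = 10, b = 1.

a = 10, b = 1, z = -78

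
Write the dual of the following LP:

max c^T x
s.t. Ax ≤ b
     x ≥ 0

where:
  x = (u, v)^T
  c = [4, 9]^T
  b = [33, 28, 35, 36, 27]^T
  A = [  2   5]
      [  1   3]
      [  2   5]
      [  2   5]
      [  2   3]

Primal max cᵀx s.t. Ax ≤ b, x ≥ 0  →  Dual min bᵀy s.t. Aᵀy ≥ c, y ≥ 0.

Minimize: z = 33y1 + 28y2 + 35y3 + 36y4 + 27y5

Subject to:
  2y1 + y2 + 2y3 + 2y4 + 2y5 ≥ 4
  5y1 + 3y2 + 5y3 + 5y4 + 3y5 ≥ 9
  y1, y2, y3, y4, y5 ≥ 0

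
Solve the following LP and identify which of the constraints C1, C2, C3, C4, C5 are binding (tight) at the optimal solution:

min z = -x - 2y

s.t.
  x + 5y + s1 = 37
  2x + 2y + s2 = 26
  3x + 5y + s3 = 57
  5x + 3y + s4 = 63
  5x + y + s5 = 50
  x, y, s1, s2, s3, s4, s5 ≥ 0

At x = 7, y = 6, compute slack b - a·x for each constraint:
  C1: 37 − 37 = 0  (binding)
  C2: 26 − 26 = 0  (binding)
  C3: 57 − 51 = 6  (slack)
  C4: 63 − 53 = 10  (slack)
  C5: 50 − 41 = 9  (slack)

Optimal: x = 7, y = 6
Binding: C1, C2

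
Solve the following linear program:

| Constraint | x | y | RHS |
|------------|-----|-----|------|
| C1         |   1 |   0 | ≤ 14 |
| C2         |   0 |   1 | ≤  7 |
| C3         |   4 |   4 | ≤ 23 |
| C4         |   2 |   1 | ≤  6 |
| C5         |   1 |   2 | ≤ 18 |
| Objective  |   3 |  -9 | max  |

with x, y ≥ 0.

Evaluate the objective at each vertex of the feasible region:
  z(0, 0) = 0
  z(3, 0) = 9  ←
  z(0.25, 5.5) = -48.75
  z(0, 5.75) = -51.75
The maximum is at x = 3, y = 0.

x = 3, y = 0, z = 9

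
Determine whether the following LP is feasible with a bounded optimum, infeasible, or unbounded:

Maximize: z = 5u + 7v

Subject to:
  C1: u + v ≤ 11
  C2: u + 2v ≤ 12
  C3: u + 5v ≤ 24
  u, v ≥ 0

Feasible with a bounded optimal solution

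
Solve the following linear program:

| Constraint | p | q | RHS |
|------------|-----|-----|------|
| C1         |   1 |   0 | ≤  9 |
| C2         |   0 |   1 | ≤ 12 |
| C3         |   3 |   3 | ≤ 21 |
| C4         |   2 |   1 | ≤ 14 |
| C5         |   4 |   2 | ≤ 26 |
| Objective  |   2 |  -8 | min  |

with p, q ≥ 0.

Evaluate the objective at each vertex of the feasible region:
  z(0, 0) = 0
  z(6.5, 0) = 13
  z(6, 1) = 4
  z(0, 7) = -56  ←
The minimum is at p = 0, q = 7.

p = 0, q = 7, z = -56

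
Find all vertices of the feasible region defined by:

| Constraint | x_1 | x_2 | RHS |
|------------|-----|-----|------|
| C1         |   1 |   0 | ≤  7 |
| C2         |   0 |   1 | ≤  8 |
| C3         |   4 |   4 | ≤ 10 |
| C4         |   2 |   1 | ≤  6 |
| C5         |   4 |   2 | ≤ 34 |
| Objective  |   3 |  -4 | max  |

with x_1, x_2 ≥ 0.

(0, 0), (2.5, 0), (0, 2.5)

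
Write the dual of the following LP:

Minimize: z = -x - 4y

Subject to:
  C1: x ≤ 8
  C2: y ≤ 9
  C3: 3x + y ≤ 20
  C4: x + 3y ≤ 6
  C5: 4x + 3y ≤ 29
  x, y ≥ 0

Primal min cᵀx s.t. Ax ≤ b, x ≥ 0  →  Dual max −bᵀy s.t. Aᵀy ≥ −c, y ≥ 0.

Maximize: z = -8y1 - 9y2 - 20y3 - 6y4 - 29y5

Subject to:
  y1 + 3y3 + y4 + 4y5 ≥ 1
  y2 + y3 + 3y4 + 3y5 ≥ 4
  y1, y2, y3, y4, y5 ≥ 0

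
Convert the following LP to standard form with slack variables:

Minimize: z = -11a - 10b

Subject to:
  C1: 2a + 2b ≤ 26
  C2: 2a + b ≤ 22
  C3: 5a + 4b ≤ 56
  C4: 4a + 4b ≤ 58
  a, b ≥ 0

min z = -11a - 10b

s.t.
  2a + 2b + s1 = 26
  2a + b + s2 = 22
  5a + 4b + s3 = 56
  4a + 4b + s4 = 58
  a, b, s1, s2, s3, s4 ≥ 0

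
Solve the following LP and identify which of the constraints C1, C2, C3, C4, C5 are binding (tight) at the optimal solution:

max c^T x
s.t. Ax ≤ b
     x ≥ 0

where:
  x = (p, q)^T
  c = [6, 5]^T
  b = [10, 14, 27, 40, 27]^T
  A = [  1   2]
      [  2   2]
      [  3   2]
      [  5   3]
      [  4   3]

At p = 6, q = 1, compute slack b - a·x for each constraint:
  C1: 10 − 8 = 2  (slack)
  C2: 14 − 14 = 0  (binding)
  C3: 27 − 20 = 7  (slack)
  C4: 40 − 33 = 7  (slack)
  C5: 27 − 27 = 0  (binding)

Optimal: p = 6, q = 1
Binding: C2, C5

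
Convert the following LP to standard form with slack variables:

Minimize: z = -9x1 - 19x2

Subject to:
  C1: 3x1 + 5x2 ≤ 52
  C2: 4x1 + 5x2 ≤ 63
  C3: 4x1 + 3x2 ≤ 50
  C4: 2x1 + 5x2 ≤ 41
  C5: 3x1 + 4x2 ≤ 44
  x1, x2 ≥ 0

min z = -9x1 - 19x2

s.t.
  3x1 + 5x2 + s1 = 52
  4x1 + 5x2 + s2 = 63
  4x1 + 3x2 + s3 = 50
  2x1 + 5x2 + s4 = 41
  3x1 + 4x2 + s5 = 44
  x1, x2, s1, s2, s3, s4, s5 ≥ 0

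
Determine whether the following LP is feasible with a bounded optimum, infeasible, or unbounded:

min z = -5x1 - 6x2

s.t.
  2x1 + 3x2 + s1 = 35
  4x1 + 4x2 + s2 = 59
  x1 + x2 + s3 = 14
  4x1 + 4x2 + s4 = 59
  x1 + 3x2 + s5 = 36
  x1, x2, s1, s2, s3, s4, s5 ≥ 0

Feasible with a bounded optimal solution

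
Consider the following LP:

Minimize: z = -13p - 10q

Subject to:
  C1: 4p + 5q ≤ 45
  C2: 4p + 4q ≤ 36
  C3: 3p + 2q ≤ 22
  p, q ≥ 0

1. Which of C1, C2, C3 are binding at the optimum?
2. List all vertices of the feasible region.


1. C2, C3
2. (0, 0), (7.333, 0), (4, 5), (0, 9)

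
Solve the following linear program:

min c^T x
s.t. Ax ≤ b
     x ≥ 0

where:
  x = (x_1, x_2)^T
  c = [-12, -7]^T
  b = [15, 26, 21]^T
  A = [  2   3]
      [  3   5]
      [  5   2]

Evaluate the objective at each vertex of the feasible region:
  z(0, 0) = 0
  z(4.2, 0) = -50.4
  z(3, 3) = -57  ←
  z(0, 5) = -35
The minimum is at x_1 = 3, x_2 = 3.

x_1 = 3, x_2 = 3, z = -57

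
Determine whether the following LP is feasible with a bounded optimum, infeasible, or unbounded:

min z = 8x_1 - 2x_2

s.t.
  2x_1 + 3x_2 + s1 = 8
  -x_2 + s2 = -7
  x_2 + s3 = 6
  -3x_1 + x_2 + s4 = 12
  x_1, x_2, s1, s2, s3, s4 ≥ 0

Infeasible (no feasible solution exists)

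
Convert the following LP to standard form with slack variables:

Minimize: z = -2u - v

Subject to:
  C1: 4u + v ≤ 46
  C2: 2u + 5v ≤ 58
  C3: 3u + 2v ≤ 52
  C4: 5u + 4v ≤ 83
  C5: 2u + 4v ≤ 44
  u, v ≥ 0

min z = -2u - v

s.t.
  4u + v + s1 = 46
  2u + 5v + s2 = 58
  3u + 2v + s3 = 52
  5u + 4v + s4 = 83
  2u + 4v + s5 = 44
  u, v, s1, s2, s3, s4, s5 ≥ 0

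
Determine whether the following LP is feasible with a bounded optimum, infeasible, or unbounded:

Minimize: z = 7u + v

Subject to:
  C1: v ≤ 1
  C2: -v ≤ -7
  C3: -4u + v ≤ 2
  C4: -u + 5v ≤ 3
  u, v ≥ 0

Infeasible (no feasible solution exists)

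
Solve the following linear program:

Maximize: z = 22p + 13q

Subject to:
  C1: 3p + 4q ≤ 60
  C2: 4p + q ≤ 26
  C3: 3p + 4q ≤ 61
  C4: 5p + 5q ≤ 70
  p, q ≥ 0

Evaluate the objective at each vertex of the feasible region:
  z(0, 0) = 0
  z(6.5, 0) = 143
  z(4, 10) = 218  ←
  z(0, 14) = 182
The maximum is at p = 4, q = 10.

p = 4, q = 10, z = 218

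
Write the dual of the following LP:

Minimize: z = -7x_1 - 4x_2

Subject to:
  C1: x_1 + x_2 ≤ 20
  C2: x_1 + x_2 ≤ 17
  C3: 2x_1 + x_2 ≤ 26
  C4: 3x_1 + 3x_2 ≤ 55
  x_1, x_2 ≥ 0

Primal min cᵀx s.t. Ax ≤ b, x ≥ 0  →  Dual max −bᵀy s.t. Aᵀy ≥ −c, y ≥ 0.

Maximize: z = -20y1 - 17y2 - 26y3 - 55y4

Subject to:
  y1 + y2 + 2y3 + 3y4 ≥ 7
  y1 + y2 + y3 + 3y4 ≥ 4
  y1, y2, y3, y4 ≥ 0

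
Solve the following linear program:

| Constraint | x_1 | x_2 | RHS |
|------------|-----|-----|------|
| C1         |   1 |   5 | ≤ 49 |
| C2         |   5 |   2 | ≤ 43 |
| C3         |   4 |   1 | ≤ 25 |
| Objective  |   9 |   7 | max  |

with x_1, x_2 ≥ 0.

Evaluate the objective at each vertex of the feasible region:
  z(0, 0) = 0
  z(6.25, 0) = 56.25
  z(4, 9) = 99  ←
  z(0, 9.8) = 68.6
The maximum is at x_1 = 4, x_2 = 9.

x_1 = 4, x_2 = 9, z = 99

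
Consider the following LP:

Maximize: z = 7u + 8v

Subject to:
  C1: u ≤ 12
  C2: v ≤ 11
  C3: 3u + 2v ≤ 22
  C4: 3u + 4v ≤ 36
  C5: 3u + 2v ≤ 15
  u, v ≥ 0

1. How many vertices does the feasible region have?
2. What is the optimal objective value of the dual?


1. 3
2. 60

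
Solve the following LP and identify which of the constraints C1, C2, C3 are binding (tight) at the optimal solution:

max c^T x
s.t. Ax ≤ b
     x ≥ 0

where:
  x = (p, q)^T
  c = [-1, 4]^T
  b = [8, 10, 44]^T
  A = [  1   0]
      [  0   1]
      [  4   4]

At p = 0, q = 10, compute slack b - a·x for each constraint:
  C1: 8 − 0 = 8  (slack)
  C2: 10 − 10 = 0  (binding)
  C3: 44 − 40 = 4  (slack)

Optimal: p = 0, q = 10
Binding: C2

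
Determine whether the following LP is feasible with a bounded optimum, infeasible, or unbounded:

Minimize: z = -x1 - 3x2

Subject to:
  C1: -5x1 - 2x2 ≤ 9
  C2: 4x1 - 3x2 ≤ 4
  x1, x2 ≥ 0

Unbounded (objective can decrease without bound)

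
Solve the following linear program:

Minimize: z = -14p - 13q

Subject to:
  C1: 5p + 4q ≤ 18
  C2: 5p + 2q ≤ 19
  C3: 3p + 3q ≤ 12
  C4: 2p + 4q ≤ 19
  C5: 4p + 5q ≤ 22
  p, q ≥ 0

Evaluate the objective at each vertex of the feasible region:
  z(0, 0) = 0
  z(3.6, 0) = -50.4
  z(2, 2) = -54  ←
  z(0, 4) = -52
The minimum is at p = 2, q = 2.

p = 2, q = 2, z = -54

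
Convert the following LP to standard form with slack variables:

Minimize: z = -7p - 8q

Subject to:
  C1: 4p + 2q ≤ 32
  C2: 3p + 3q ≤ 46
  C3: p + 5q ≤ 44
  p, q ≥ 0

min z = -7p - 8q

s.t.
  4p + 2q + s1 = 32
  3p + 3q + s2 = 46
  p + 5q + s3 = 44
  p, q, s1, s2, s3 ≥ 0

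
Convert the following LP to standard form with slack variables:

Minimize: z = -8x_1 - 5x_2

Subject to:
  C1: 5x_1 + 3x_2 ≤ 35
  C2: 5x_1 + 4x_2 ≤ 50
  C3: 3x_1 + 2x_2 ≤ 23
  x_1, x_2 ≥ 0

min z = -8x_1 - 5x_2

s.t.
  5x_1 + 3x_2 + s1 = 35
  5x_1 + 4x_2 + s2 = 50
  3x_1 + 2x_2 + s3 = 23
  x_1, x_2, s1, s2, s3 ≥ 0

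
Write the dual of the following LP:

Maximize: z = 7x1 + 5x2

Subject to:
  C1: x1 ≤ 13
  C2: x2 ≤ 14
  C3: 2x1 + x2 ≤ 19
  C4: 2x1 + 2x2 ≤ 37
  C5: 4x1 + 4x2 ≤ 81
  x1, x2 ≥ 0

Primal max cᵀx s.t. Ax ≤ b, x ≥ 0  →  Dual min bᵀy s.t. Aᵀy ≥ c, y ≥ 0.

Minimize: z = 13y1 + 14y2 + 19y3 + 37y4 + 81y5

Subject to:
  y1 + 2y3 + 2y4 + 4y5 ≥ 7
  y2 + y3 + 2y4 + 4y5 ≥ 5
  y1, y2, y3, y4, y5 ≥ 0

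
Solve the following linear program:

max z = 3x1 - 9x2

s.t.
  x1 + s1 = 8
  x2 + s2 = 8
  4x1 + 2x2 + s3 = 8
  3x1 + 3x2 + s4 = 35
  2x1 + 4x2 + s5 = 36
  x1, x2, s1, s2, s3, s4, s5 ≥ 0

Evaluate the objective at each vertex of the feasible region:
  z(0, 0) = 0
  z(2, 0) = 6  ←
  z(0, 4) = -36
The maximum is at x1 = 2, x2 = 0.

x1 = 2, x2 = 0, z = 6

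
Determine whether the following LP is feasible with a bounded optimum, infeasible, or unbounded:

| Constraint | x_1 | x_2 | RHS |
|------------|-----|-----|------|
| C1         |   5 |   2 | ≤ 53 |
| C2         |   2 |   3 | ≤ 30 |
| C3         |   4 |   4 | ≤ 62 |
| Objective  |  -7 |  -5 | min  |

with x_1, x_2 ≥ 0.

Feasible with a bounded optimal solution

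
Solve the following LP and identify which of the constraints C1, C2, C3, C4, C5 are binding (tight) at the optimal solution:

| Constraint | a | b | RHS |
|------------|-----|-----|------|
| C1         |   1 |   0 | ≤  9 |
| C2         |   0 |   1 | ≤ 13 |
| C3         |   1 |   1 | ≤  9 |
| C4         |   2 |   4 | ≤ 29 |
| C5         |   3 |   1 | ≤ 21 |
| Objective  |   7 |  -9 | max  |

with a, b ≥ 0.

At a = 7, b = 0, compute slack b - a·x for each constraint:
  C1: 9 − 7 = 2  (slack)
  C2: 13 − 0 = 13  (slack)
  C3: 9 − 7 = 2  (slack)
  C4: 29 − 14 = 15  (slack)
  C5: 21 − 21 = 0  (binding)

Optimal: a = 7, b = 0
Binding: C5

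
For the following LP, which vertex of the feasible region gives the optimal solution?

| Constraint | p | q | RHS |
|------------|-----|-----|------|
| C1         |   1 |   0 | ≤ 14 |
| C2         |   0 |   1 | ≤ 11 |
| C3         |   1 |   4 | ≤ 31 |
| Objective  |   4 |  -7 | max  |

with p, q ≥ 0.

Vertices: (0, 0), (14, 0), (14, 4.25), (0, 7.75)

Evaluate the objective at each vertex of the feasible region:
  z(0, 0) = 0
  z(14, 0) = 56  ←
  z(14, 4.25) = 26.25
  z(0, 7.75) = -54.25
The maximum is at p = 14, q = 0.

(14, 0)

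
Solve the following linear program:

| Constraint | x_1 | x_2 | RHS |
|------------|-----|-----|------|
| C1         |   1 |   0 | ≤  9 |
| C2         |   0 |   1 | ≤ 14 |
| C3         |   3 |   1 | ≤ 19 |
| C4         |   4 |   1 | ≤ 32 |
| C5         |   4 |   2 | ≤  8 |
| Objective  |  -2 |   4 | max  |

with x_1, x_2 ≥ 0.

Evaluate the objective at each vertex of the feasible region:
  z(0, 0) = 0
  z(2, 0) = -4
  z(0, 4) = 16  ←
The maximum is at x_1 = 0, x_2 = 4.

x_1 = 0, x_2 = 4, z = 16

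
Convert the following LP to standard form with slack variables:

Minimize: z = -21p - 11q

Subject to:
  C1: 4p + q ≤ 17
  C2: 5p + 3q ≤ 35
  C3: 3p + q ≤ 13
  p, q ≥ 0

min z = -21p - 11q

s.t.
  4p + q + s1 = 17
  5p + 3q + s2 = 35
  3p + q + s3 = 13
  p, q, s1, s2, s3 ≥ 0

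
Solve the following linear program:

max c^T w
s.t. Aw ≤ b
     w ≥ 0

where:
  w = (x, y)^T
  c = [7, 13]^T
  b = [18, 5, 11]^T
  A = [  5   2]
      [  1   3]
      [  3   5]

Evaluate the objective at each vertex of the feasible region:
  z(0, 0) = 0
  z(3.6, 0) = 25.2
  z(3.579, 0.05263) = 25.74
  z(2, 1) = 27  ←
  z(0, 1.667) = 21.67
The maximum is at x = 2, y = 1.

x = 2, y = 1, z = 27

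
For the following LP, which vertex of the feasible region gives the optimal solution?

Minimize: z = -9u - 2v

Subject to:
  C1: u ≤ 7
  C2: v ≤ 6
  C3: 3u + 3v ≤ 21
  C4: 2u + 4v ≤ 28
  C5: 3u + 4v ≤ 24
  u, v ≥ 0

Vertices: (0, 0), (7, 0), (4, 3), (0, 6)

Evaluate the objective at each vertex of the feasible region:
  z(0, 0) = 0
  z(7, 0) = -63  ←
  z(4, 3) = -42
  z(0, 6) = -12
The minimum is at u = 7, v = 0.

(7, 0)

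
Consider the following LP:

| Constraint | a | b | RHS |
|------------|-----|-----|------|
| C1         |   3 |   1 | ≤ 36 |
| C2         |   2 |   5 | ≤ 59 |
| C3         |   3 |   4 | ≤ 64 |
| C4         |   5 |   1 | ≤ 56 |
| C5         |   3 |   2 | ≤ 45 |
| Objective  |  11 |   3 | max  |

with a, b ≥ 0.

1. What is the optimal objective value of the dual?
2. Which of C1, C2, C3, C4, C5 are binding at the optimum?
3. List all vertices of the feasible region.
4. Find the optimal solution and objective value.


1. 128
2. C1, C4
3. (0, 0), (11.2, 0), (10, 6), (9.308, 8.077), (0, 11.8)
4. a = 10, b = 6, z = 128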